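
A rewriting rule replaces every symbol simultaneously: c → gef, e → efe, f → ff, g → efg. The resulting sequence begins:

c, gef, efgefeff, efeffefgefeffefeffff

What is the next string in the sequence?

Rewriting the 20 symbols of efeffefgefeffefeffff one by one yields efe ff efe ff ff efe ff efg efe ff efe ff ff efe ff efe ff ff ff ff; concatenated:

efeffefeffffefeffefgefeffefeffffefeffefeffffffff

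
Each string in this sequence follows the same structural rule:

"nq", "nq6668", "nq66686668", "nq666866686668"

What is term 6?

Every step adds 6668 to the end: s(k+1) = s(k)·6668.
From nq666866686668, 2 further steps: nq666866686668 → nq6668666866686668 → (answer).

nq66686668666866686668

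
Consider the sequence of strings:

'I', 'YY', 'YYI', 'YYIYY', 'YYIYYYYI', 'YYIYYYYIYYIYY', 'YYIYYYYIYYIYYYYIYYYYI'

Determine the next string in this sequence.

YYIYYYYIYYIYYYYIYYYYIYYIYYYYIYYIYY

From term 3 onward, concatenate the last term with the second-to-last: YY·I = YYI, YYI·YY = YYIYY, …
The next term joins YYIYYYYIYYIYYYYIYYYYI and YYIYYYYIYYIYY.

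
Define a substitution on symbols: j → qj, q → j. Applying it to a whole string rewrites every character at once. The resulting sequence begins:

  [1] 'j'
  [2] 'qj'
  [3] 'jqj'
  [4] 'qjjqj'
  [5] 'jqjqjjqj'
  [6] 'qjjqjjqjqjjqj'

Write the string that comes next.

jqjqjjqjqjjqjjqjqjjqj

φ(qjjqjjqjqjjqj) expands symbol-by-symbol to j qj qj j qj qj j qj j qj qj j qj; joining the 13 pieces gives the next term.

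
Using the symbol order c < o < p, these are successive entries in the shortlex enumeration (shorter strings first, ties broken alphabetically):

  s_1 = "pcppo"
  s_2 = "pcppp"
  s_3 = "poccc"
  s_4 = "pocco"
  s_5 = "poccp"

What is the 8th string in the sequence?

Advancing 3 positions from poccp through poccp → pococ → pocoo reaches term 8.

pocop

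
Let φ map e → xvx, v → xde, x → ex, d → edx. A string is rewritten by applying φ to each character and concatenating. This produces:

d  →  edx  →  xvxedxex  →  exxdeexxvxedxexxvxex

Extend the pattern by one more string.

φ(exxdeexxvxedxexxvxex) expands symbol-by-symbol to xvx ex ex edx xvx xvx ex ex xde ex xvx edx ex xvx ex ex xde ex xvx ex; joining the 20 pieces gives the next term.

xvxexexedxxvxxvxexexxdeexxvxedxexxvxexexxdeexxvxex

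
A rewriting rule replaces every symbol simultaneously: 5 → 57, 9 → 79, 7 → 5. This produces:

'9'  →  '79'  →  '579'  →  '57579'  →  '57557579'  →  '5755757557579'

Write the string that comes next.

Applying the rule to each of the 13 symbols of 5755757557579 gives the pieces 57 5 57 57 5 57 5 57 57 5 57 5 79, which concatenate to the answer.

575575755755757557579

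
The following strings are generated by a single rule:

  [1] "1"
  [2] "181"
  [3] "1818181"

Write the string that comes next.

s(k+1) = s(k)·8·s(k) — each term doubles the last with '8' between the halves.
Doubling 1818181 with '8' between the halves:

181818181818181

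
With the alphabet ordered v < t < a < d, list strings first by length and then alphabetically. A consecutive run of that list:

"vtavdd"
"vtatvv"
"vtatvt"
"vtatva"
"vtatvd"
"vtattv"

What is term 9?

Advancing 3 positions from vtattv through vtattv → vtattt → vtatta reaches term 9.

vtattd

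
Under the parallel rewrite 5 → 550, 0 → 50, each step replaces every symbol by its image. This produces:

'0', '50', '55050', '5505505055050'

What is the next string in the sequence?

Replace each of the 13 characters of 5505505055050 in place — 550 550 50 550 550 50 550 50 550 550 50 550 50 — and concatenate.

5505505055055050550505505505055050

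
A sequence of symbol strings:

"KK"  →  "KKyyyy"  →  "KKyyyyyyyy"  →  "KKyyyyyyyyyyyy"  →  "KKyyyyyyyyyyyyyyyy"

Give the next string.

Each term is the previous one with yyyy appended.
So the next term is KKyyyyyyyyyyyyyyyy·yyyy.

KKyyyyyyyyyyyyyyyyyyyy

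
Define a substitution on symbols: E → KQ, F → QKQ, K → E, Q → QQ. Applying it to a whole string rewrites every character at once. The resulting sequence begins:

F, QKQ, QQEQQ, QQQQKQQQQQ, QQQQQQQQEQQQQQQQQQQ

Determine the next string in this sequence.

φ(QQQQQQQQEQQQQQQQQQQ) expands symbol-by-symbol to QQ QQ QQ QQ QQ QQ QQ QQ KQ QQ QQ QQ QQ QQ QQ QQ QQ QQ QQ; joining the 19 pieces gives the next term.

QQQQQQQQQQQQQQQQKQQQQQQQQQQQQQQQQQQQQQ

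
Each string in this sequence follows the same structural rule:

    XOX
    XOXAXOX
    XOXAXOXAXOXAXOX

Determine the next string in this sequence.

Every step duplicates the string with 'A' between the halves.
So the next term is two copies of XOXAXOXAXOXAXOX with 'A' between the halves.

XOXAXOXAXOXAXOXAXOXAXOXAXOXAXOX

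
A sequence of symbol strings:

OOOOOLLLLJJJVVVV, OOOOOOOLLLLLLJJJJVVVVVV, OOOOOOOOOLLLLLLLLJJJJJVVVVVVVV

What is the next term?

OOOOOOOOOOOLLLLLLLLLLJJJJJJVVVVVVVVVV

Term n consists of 2n+3 O's, followed by 2n+2 L's, followed by n+2 J's, followed by 2n+2 V's (n = 1, 2, …).
For the next term, n = 4, so the run lengths are 11, 10, 6, 10.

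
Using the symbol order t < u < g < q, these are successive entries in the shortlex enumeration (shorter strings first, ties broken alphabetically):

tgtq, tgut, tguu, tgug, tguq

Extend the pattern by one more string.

tggt

Treat tguq as a base-4 numeral over the given alphabet and add one, carrying through any trailing q's.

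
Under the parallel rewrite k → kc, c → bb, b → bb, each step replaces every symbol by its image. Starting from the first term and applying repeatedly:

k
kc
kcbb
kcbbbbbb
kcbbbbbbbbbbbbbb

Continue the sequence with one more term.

kcbbbbbbbbbbbbbbbbbbbbbbbbbbbbbb

Replace each of the 16 characters of kcbbbbbbbbbbbbbb in place — kc bb bb bb bb bb bb bb bb bb bb bb bb bb bb bb — and concatenate.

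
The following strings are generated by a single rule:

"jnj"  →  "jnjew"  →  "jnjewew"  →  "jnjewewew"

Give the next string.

The strings grow by a fixed suffix ew each time.
Applying this once more to jnjewewew:

jnjewewewew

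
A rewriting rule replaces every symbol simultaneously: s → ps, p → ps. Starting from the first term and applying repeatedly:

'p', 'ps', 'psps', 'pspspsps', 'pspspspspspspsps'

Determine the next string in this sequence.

pspspspspspspspspspspspspspspsps

Replace each of the 16 characters of pspspspspspspsps in place — ps ps ps ps ps ps ps ps ps ps ps ps ps ps ps ps — and concatenate.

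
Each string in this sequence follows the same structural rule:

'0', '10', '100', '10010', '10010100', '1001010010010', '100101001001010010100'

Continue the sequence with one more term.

From term 3 onward, concatenate the last term with the second-to-last: 10·0 = 100, 100·10 = 10010, …
So term 8 is 100101001001010010100·1001010010010.

1001010010010100101001001010010010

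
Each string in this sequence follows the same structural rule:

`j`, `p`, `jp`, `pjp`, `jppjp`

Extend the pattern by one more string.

From term 3 onward, concatenate the second-to-last term with the last: j·p = jp, p·jp = pjp, …
The next term joins pjp and jppjp.

pjpjppjp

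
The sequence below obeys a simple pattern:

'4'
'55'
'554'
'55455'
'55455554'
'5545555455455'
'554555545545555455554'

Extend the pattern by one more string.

This is a Fibonacci-style word recurrence s(k) = s(k−1)·s(k−2): e.g. 55·4 = 554.
Continuing: 554555545545555455554 · 5545555455455 gives term 8.

5545555455455554555545545555455455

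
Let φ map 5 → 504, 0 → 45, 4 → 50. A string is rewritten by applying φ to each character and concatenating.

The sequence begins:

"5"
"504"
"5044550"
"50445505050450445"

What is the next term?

50445505050450445504455044550504455050504

Replace each of the 17 characters of 50445505050450445 in place — 504 45 50 50 504 504 45 504 45 504 45 50 504 45 50 50 504 — and concatenate.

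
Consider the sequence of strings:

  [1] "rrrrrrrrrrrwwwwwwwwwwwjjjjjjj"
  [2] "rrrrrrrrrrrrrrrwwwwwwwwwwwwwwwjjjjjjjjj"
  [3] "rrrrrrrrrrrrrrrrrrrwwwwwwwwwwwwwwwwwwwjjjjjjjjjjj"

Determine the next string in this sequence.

The n-th term is 4n+3 r's then 4n+3 w's then 2n+3 j's, where the shown terms are n = 2, 3, 4.
Setting n = 5 gives 23, 23, 13 characters in each block.

rrrrrrrrrrrrrrrrrrrrrrrwwwwwwwwwwwwwwwwwwwwwwwjjjjjjjjjjjjj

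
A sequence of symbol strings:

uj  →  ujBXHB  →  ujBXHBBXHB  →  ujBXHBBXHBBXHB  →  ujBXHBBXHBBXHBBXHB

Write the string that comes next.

Each term is the previous one with BXHB appended.
Applying this once more to ujBXHBBXHBBXHBBXHB:

ujBXHBBXHBBXHBBXHBBXHB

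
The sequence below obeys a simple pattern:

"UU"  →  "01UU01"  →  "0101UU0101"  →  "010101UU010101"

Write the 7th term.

Every step adds 01 to the front and 01 to the end of the previous string.
From 010101UU010101, 3 further steps: 010101UU010101 → 01010101UU01010101 → 0101010101UU0101010101 → (answer).

010101010101UU010101010101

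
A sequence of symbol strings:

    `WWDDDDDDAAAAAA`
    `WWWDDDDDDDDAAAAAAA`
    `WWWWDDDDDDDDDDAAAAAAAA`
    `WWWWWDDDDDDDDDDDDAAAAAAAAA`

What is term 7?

WWWWWWWWDDDDDDDDDDDDDDDDDDAAAAAAAAAAAA

Reading off run lengths: W runs 2, 3, 4, 5; D runs 6, 8, 10, 12; A runs 6, 7, 8, 9 — each is linear in n, where the shown terms are n = 3, 4, 5, 6.
At n = 9 the blocks have lengths 8, 18, 12.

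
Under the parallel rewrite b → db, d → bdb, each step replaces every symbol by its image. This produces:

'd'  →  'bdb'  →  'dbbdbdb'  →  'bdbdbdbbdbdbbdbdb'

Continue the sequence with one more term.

dbbdbdbbdbdbbdbdbdbbdbdbbdbdbdbbdbdbbdbdb

Applying the rule to each of the 17 symbols of bdbdbdbbdbdbbdbdb gives the pieces db bdb db bdb db bdb db db bdb db bdb db db bdb db bdb db, which concatenate to the answer.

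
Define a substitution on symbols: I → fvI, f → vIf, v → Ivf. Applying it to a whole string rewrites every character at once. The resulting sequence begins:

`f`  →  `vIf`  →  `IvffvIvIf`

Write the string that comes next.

fvIIvfvIfvIfIvffvIIvffvIvIf

Expanding IvffvIvIf: I→fvI, v→Ivf, f→vIf, f→vIf, v→Ivf, I→fvI, v→Ivf, I→fvI, f→vIf. Concatenated: fvI Ivf vIf vIf Ivf fvI Ivf fvI vIf.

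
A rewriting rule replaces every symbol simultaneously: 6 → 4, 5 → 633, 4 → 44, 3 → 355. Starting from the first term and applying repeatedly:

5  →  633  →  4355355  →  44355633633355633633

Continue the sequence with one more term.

Rewriting the 20 symbols of 44355633633355633633 one by one yields 44 44 355 633 633 4 355 355 4 355 355 355 633 633 4 355 355 4 355 355; concatenated:

44443556336334355355435535535563363343553554355355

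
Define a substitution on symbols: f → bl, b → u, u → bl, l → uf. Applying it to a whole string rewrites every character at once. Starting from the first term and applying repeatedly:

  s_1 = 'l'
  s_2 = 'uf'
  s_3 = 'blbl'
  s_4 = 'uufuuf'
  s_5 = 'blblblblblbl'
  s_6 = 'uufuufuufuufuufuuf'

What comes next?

Rewriting the 18 symbols of uufuufuufuufuufuuf one by one yields bl bl bl bl bl bl bl bl bl bl bl bl bl bl bl bl bl bl; concatenated:

blblblblblblblblblblblblblblblblblbl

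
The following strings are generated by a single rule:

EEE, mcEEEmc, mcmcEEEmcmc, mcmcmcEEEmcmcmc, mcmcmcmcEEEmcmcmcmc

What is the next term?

Every step adds mc to the front and mc to the end of the previous string.
One more step from mcmcmcmcEEEmcmcmcmc gives the answer.

mcmcmcmcmcEEEmcmcmcmcmc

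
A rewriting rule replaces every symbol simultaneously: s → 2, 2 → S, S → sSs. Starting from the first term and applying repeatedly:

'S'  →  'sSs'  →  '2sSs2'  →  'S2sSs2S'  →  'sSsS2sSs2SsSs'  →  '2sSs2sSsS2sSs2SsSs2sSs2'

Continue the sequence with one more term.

Applying the rule to each of the 23 symbols of 2sSs2sSsS2sSs2SsSs2sSs2 gives the pieces S 2 sSs 2 S 2 sSs 2 sSs S 2 sSs 2 S sSs 2 sSs 2 S 2 sSs 2 S, which concatenate to the answer.

S2sSs2S2sSs2sSsS2sSs2SsSs2sSs2S2sSs2S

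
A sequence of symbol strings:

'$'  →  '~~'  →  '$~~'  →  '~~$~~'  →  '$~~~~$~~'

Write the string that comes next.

From term 3 onward, concatenate the second-to-last term with the last: $·~~ = $~~, ~~·$~~ = ~~$~~, …
So term 6 is ~~$~~·$~~~~$~~.

~~$~~$~~~~$~~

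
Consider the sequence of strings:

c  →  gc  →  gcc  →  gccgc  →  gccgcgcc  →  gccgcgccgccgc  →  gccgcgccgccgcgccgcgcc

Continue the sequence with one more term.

gccgcgccgccgcgccgcgccgccgcgccgccgc

This is a Fibonacci-style word recurrence s(k) = s(k−1)·s(k−2): e.g. gc·c = gcc.
The next term joins gccgcgccgccgcgccgcgcc and gccgcgccgccgc.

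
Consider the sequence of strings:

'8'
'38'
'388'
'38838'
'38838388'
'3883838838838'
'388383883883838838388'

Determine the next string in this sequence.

This is a Fibonacci-style word recurrence s(k) = s(k−1)·s(k−2): e.g. 38·8 = 388.
So term 8 is 388383883883838838388·3883838838838.

3883838838838388383883883838838838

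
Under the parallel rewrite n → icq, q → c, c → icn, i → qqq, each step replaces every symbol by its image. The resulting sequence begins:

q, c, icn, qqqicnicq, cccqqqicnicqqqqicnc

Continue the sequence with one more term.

Rewriting the 19 symbols of cccqqqicnicqqqqicnc one by one yields icn icn icn c c c qqq icn icq qqq icn c c c c qqq icn icq icn; concatenated:

icnicnicncccqqqicnicqqqqicnccccqqqicnicqicn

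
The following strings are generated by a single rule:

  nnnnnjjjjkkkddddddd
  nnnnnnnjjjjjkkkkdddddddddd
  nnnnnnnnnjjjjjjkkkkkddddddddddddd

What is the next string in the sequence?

nnnnnnnnnnnjjjjjjjkkkkkkdddddddddddddddd

Term n consists of 2n+1 n's, followed by n+2 j's, followed by n+1 k's, followed by 3n+1 d's, where the shown terms are n = 2, 3, 4.
At n = 5 the blocks have lengths 11, 7, 6, 16.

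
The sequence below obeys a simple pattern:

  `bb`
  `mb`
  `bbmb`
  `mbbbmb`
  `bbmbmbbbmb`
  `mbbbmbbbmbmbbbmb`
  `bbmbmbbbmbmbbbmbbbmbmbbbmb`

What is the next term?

From term 3 onward, concatenate the second-to-last term with the last: bb·mb = bbmb, mb·bbmb = mbbbmb, …
The next term joins mbbbmbbbmbmbbbmb and bbmbmbbbmbmbbbmbbbmbmbbbmb.

mbbbmbbbmbmbbbmbbbmbmbbbmbmbbbmbbbmbmbbbmb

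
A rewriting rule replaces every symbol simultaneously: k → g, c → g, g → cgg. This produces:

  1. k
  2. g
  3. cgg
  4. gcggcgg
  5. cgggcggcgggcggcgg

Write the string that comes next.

Replace each of the 17 characters of cgggcggcgggcggcgg in place — g cgg cgg cgg g cgg cgg g cgg cgg cgg g cgg cgg g cgg cgg — and concatenate.

gcggcggcgggcggcgggcggcggcgggcggcgggcggcgg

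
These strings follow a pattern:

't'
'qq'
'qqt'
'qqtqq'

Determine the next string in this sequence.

Each term (from the third on) is the previous term followed by the one before it: term 3 = qq·t = qqt.
Continuing: qqtqq · qqt gives term 5.

qqtqqqqt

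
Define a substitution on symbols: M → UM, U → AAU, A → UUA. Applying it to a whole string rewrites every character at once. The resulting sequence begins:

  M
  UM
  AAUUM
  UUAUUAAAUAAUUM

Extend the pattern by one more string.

Replace each of the 14 characters of UUAUUAAAUAAUUM in place — AAU AAU UUA AAU AAU UUA UUA UUA AAU UUA UUA AAU AAU UM — and concatenate.

AAUAAUUUAAAUAAUUUAUUAUUAAAUUUAUUAAAUAAUUM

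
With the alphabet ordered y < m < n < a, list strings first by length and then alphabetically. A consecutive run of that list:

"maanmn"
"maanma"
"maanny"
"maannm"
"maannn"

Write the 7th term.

maanay

Continuing the enumeration 2 steps past maannn: maannn → maanna → (answer).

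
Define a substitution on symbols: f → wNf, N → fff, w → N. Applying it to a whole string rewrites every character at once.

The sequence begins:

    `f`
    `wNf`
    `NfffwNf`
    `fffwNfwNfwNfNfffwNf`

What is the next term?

wNfwNfwNfNfffwNfNfffwNfNfffwNffffwNfwNfwNfNfffwNf

Replace each of the 19 characters of fffwNfwNfwNfNfffwNf in place — wNf wNf wNf N fff wNf N fff wNf N fff wNf fff wNf wNf wNf N fff wNf — and concatenate.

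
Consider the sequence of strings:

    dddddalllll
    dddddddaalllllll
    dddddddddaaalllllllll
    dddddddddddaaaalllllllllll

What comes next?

dddddddddddddaaaaalllllllllllll

The n-th term is 2n+1 d's then n-1 a's then 2n+1 l's, where the shown terms are n = 2, 3, 4, 5.
Setting n = 6 gives 13, 5, 13 characters in each block.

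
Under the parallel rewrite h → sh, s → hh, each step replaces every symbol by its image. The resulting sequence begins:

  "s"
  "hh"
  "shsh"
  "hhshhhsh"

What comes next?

Expanding hhshhhsh: h→sh, h→sh, s→hh, h→sh, h→sh, h→sh, s→hh, h→sh. Concatenated: sh sh hh sh sh sh hh sh.

shshhhshshshhhsh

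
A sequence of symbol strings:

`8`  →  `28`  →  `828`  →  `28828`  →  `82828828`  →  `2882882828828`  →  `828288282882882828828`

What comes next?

This is a Fibonacci-style word recurrence s(k) = s(k−2)·s(k−1): e.g. 8·28 = 828.
The next term joins 2882882828828 and 828288282882882828828.

2882882828828828288282882882828828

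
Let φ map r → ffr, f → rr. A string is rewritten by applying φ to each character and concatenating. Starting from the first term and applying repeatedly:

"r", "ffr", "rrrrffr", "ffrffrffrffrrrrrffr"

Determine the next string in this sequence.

Rewriting the 19 symbols of ffrffrffrffrrrrrffr one by one yields rr rr ffr rr rr ffr rr rr ffr rr rr ffr ffr ffr ffr ffr rr rr ffr; concatenated:

rrrrffrrrrrffrrrrrffrrrrrffrffrffrffrffrrrrrffr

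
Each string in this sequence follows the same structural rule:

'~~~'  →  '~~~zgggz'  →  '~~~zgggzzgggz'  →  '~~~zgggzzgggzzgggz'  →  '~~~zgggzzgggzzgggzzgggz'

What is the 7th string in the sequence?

~~~zgggzzgggzzgggzzgggzzgggzzgggz

The strings grow by a fixed suffix zgggz each time.
From ~~~zgggzzgggzzgggzzgggz, 2 further steps: ~~~zgggzzgggzzgggzzgggz → ~~~zgggzzgggzzgggzzgggzzgggz → (answer).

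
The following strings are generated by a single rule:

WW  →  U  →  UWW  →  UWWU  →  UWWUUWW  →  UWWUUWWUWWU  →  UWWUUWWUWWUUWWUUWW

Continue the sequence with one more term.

This is a Fibonacci-style word recurrence s(k) = s(k−1)·s(k−2): e.g. U·WW = UWW.
Continuing: UWWUUWWUWWUUWWUUWW · UWWUUWWUWWU gives term 8.

UWWUUWWUWWUUWWUUWWUWWUUWWUWWU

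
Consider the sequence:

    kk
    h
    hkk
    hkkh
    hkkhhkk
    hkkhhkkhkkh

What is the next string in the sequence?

hkkhhkkhkkhhkkhhkk

This is a Fibonacci-style word recurrence s(k) = s(k−1)·s(k−2): e.g. h·kk = hkk.
So term 7 is hkkhhkkhkkh·hkkhhkk.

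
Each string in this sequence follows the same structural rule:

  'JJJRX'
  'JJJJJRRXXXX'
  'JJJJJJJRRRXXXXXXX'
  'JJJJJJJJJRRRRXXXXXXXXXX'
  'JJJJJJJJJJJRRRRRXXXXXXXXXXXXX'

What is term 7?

Each string has the form J^{2n+1} R^{n} X^{3n-2} (n = 1, 2, …).
At n = 7 the blocks have lengths 15, 7, 19.

JJJJJJJJJJJJJJJRRRRRRRXXXXXXXXXXXXXXXXXXX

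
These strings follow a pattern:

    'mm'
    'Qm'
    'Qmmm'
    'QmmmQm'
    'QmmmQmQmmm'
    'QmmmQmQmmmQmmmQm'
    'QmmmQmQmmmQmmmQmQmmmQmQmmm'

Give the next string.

This is a Fibonacci-style word recurrence s(k) = s(k−1)·s(k−2): e.g. Qm·mm = Qmmm.
So term 8 is QmmmQmQmmmQmmmQmQmmmQmQmmm·QmmmQmQmmmQmmmQm.

QmmmQmQmmmQmmmQmQmmmQmQmmmQmmmQmQmmmQmmmQm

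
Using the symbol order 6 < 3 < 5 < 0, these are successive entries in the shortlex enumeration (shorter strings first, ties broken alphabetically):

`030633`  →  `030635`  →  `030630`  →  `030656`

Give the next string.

030653

Find the rightmost character of 030656 below 0, bump it to the next letter, and reset everything to its right to 6.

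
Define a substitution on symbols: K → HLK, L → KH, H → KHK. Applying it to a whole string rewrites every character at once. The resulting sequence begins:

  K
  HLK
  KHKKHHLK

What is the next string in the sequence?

HLKKHKHLKHLKKHKKHKKHHLK

Rewriting each symbol of KHKKHHLK: K→HLK, H→KHK, K→HLK, K→HLK, H→KHK, H→KHK, L→KH, K→HLK, which concatenates to HLK KHK HLK HLK KHK KHK KH HLK.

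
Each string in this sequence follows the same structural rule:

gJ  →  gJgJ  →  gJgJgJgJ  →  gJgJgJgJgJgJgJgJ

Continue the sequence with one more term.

Every step duplicates the string.
Doubling gJgJgJgJgJgJgJgJ:

gJgJgJgJgJgJgJgJgJgJgJgJgJgJgJgJ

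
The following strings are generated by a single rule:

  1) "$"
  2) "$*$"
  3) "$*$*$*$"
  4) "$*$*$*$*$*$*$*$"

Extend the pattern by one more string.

s(k+1) = s(k)·*·s(k) — each term doubles the last with '*' between the halves.
One more doubling of $*$*$*$*$*$*$*$ gives the answer.

$*$*$*$*$*$*$*$*$*$*$*$*$*$*$*$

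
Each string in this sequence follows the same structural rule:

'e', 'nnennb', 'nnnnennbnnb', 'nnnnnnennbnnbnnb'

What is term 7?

Each term wraps the previous one in nn on the left and nnb on the right.
From nnnnnnennbnnbnnb, 3 further steps: nnnnnnennbnnbnnb → nnnnnnnnennbnnbnnbnnb → nnnnnnnnnnennbnnbnnbnnbnnb → (answer).

nnnnnnnnnnnnennbnnbnnbnnbnnbnnb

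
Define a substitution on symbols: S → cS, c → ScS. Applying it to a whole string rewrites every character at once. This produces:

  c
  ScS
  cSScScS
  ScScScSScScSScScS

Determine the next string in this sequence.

Rewriting the 17 symbols of ScScScSScScSScScS one by one yields cS ScS cS ScS cS ScS cS cS ScS cS ScS cS cS ScS cS ScS cS; concatenated:

cSScScSScScSScScScSScScSScScScSScScSScScS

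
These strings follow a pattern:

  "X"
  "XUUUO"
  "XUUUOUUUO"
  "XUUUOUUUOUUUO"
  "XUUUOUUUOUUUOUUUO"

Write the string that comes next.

The strings grow by a fixed suffix UUUO each time.
So the next term is XUUUOUUUOUUUOUUUO·UUUO.

XUUUOUUUOUUUOUUUOUUUO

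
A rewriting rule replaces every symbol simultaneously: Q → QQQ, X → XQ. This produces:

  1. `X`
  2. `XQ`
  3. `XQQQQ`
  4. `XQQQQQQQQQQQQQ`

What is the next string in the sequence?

XQQQQQQQQQQQQQQQQQQQQQQQQQQQQQQQQQQQQQQQQ

φ(XQQQQQQQQQQQQQ) expands symbol-by-symbol to XQ QQQ QQQ QQQ QQQ QQQ QQQ QQQ QQQ QQQ QQQ QQQ QQQ QQQ; joining the 14 pieces gives the next term.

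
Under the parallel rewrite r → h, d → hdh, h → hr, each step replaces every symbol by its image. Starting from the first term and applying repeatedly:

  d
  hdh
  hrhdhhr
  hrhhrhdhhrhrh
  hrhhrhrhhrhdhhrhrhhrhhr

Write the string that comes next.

hrhhrhrhhrhhrhrhhrhdhhrhrhhrhhrhrhhrhrh

Replace each of the 23 characters of hrhhrhrhhrhdhhrhrhhrhhr in place — hr h hr hr h hr h hr hr h hr hdh hr hr h hr h hr hr h hr hr h — and concatenate.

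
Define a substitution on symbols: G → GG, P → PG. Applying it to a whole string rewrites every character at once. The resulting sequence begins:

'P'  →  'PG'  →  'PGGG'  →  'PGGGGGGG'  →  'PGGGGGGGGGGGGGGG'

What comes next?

Replace each of the 16 characters of PGGGGGGGGGGGGGGG in place — PG GG GG GG GG GG GG GG GG GG GG GG GG GG GG GG — and concatenate.

PGGGGGGGGGGGGGGGGGGGGGGGGGGGGGGG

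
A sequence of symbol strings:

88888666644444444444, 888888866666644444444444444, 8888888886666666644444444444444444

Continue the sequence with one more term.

88888888888666666666644444444444444444444

The n-th term is 2n-1 8's then 2n-2 6's then 3n+2 4's, where the shown terms are n = 3, 4, 5.
Setting n = 6 gives 11, 10, 20 characters in each block.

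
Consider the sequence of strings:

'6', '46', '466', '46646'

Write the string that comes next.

Each term (from the third on) is the previous term followed by the one before it: term 3 = 46·6 = 466.
So term 5 is 46646·466.

46646466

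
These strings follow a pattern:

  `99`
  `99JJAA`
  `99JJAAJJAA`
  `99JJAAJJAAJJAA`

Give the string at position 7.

The strings grow by a fixed suffix JJAA each time.
From 99JJAAJJAAJJAA, 3 further steps: 99JJAAJJAAJJAA → 99JJAAJJAAJJAAJJAA → 99JJAAJJAAJJAAJJAAJJAA → (answer).

99JJAAJJAAJJAAJJAAJJAAJJAA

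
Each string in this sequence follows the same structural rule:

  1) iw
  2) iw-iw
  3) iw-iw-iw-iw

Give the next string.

Each string is two copies of the previous one joined by '-'.
So the next term is two copies of iw-iw-iw-iw with '-' between the halves.

iw-iw-iw-iw-iw-iw-iw-iw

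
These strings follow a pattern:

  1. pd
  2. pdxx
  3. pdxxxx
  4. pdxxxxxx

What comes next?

Each term is the previous one with xx appended.
So the next term is pdxxxxxx·xx.

pdxxxxxxxx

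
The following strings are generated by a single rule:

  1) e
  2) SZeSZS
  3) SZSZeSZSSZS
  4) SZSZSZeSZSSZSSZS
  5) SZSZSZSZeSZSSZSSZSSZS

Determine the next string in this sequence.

SZSZSZSZSZeSZSSZSSZSSZSSZS

Every step adds SZ to the front and SZS to the end of the previous string.
So the next term is SZ·SZSZSZSZeSZSSZSSZSSZS·SZS.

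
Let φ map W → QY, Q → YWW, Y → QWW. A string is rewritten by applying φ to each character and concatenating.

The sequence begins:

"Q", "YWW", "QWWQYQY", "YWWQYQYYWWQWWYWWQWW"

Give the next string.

φ(YWWQYQYYWWQWWYWWQWW) expands symbol-by-symbol to QWW QY QY YWW QWW YWW QWW QWW QY QY YWW QY QY QWW QY QY YWW QY QY; joining the 19 pieces gives the next term.

QWWQYQYYWWQWWYWWQWWQWWQYQYYWWQYQYQWWQYQYYWWQYQY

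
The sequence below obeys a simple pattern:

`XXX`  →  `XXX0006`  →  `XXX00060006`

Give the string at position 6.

Every step adds 0006 to the end: s(k+1) = s(k)·0006.
From XXX00060006, 3 further steps: XXX00060006 → XXX000600060006 → XXX0006000600060006 → (answer).

XXX00060006000600060006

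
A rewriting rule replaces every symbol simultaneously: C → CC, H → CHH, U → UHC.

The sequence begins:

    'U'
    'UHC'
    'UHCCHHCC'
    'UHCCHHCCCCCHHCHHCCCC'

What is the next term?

UHCCHHCCCCCHHCHHCCCCCCCCCCCHHCHHCCCHHCHHCCCCCCCC

φ(UHCCHHCCCCCHHCHHCCCC) expands symbol-by-symbol to UHC CHH CC CC CHH CHH CC CC CC CC CC CHH CHH CC CHH CHH CC CC CC CC; joining the 20 pieces gives the next term.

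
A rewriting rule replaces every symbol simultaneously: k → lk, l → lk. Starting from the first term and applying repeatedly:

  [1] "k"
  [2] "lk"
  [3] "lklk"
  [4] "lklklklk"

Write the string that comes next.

lklklklklklklklk

Rewriting each symbol of lklklklk: l→lk, k→lk, l→lk, k→lk, l→lk, k→lk, l→lk, k→lk, which concatenates to lk lk lk lk lk lk lk lk.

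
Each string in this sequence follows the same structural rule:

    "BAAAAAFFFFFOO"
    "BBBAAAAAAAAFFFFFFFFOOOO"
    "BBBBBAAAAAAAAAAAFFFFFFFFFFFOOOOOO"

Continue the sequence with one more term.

BBBBBBBAAAAAAAAAAAAAAFFFFFFFFFFFFFFOOOOOOOO

Each string has the form B^{2n-1} A^{3n+2} F^{3n+2} O^{2n} (n = 1, 2, …).
Setting n = 4 gives 7, 14, 14, 8 characters in each block.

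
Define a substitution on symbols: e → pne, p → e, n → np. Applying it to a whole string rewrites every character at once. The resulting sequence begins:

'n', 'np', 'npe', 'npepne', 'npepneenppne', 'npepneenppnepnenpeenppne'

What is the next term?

Rewriting the 24 symbols of npepneenppnepnenpeenppne one by one yields np e pne e np pne pne np e e np pne e np pne np e pne pne np e e np pne; concatenated:

npepneenppnepnenpeenppneenppnenpepnepnenpeenppne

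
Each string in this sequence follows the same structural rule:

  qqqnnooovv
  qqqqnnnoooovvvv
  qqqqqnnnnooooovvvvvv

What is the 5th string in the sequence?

qqqqqqqnnnnnnooooooovvvvvvvvvv

Term n consists of n+2 q's, followed by n+1 n's, followed by n+2 o's, followed by 2n v's (n = 1, 2, …).
For term 5, n = 5, so the run lengths are 7, 6, 7, 10.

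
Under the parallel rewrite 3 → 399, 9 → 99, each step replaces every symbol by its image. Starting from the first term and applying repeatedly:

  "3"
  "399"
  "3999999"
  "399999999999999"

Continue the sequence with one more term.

3999999999999999999999999999999

Replace each of the 15 characters of 399999999999999 in place — 399 99 99 99 99 99 99 99 99 99 99 99 99 99 99 — and concatenate.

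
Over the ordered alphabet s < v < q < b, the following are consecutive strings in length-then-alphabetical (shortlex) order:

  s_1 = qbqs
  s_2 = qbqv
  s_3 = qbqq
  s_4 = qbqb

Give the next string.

The successor of qbqb increments the rightmost position that isn't already b and resets every position after it to s.

qbbs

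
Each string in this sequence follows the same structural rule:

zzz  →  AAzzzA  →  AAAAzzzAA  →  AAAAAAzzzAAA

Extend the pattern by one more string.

Every step adds AA to the front and A to the end of the previous string.
Applying this once more to AAAAAAzzzAAA:

AAAAAAAAzzzAAAA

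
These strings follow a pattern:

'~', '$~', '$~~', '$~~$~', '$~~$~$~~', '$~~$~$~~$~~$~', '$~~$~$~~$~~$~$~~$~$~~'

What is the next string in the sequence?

$~~$~$~~$~~$~$~~$~$~~$~~$~$~~$~~$~

From term 3 onward, concatenate the last term with the second-to-last: $~·~ = $~~, $~~·$~ = $~~$~, …
The next term joins $~~$~$~~$~~$~$~~$~$~~ and $~~$~$~~$~~$~.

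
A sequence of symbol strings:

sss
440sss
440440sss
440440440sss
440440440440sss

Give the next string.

Every step adds 440 at the front: s(k+1) = 440·s(k).
Applying this once more to 440440440440sss:

440440440440440sss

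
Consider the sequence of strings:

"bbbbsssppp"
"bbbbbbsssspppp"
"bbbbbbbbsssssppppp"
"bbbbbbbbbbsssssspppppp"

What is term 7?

Reading off run lengths: b runs 4, 6, 8, 10; s runs 3, 4, 5, 6; p runs 3, 4, 5, 6 — each is linear in n, where the shown terms are n = 2, 3, 4, 5.
At n = 8 the blocks have lengths 16, 9, 9.

bbbbbbbbbbbbbbbbsssssssssppppppppp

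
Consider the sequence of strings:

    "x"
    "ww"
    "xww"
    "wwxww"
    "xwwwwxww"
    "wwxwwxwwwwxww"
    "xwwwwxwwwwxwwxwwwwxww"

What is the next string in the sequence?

wwxwwxwwwwxwwxwwwwxwwwwxwwxwwwwxww

Each term (from the third on) is the two preceding terms concatenated in order: term 3 = x·ww = xww.
Continuing: wwxwwxwwwwxww · xwwwwxwwwwxwwxwwwwxww gives term 8.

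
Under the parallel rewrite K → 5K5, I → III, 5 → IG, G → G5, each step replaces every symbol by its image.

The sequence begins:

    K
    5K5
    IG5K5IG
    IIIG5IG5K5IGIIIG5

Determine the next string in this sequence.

Rewriting the 17 symbols of IIIG5IG5K5IGIIIG5 one by one yields III III III G5 IG III G5 IG 5K5 IG III G5 III III III G5 IG; concatenated:

IIIIIIIIIG5IGIIIG5IG5K5IGIIIG5IIIIIIIIIG5IG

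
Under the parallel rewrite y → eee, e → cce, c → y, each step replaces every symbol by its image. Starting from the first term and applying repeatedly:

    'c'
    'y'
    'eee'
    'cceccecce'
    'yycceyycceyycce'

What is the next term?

Rewriting the 15 symbols of yycceyycceyycce one by one yields eee eee y y cce eee eee y y cce eee eee y y cce; concatenated:

eeeeeeyycceeeeeeeyycceeeeeeeyycce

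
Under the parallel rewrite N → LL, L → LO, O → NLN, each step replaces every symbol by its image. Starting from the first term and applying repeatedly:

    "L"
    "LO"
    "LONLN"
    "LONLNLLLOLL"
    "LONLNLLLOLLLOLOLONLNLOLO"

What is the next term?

φ(LONLNLLLOLLLOLOLONLNLOLO) expands symbol-by-symbol to LO NLN LL LO LL LO LO LO NLN LO LO LO NLN LO NLN LO NLN LL LO LL LO NLN LO NLN; joining the 24 pieces gives the next term.

LONLNLLLOLLLOLOLONLNLOLOLONLNLONLNLONLNLLLOLLLONLNLONLN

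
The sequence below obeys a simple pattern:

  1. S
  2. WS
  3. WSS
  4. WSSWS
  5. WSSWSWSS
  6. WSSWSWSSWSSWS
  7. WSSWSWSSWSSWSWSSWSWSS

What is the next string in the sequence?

This is a Fibonacci-style word recurrence s(k) = s(k−1)·s(k−2): e.g. WS·S = WSS.
The next term joins WSSWSWSSWSSWSWSSWSWSS and WSSWSWSSWSSWS.

WSSWSWSSWSSWSWSSWSWSSWSSWSWSSWSSWS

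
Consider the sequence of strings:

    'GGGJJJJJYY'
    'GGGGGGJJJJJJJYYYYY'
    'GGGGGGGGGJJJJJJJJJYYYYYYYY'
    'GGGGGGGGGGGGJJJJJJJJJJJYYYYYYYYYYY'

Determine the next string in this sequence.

GGGGGGGGGGGGGGGJJJJJJJJJJJJJYYYYYYYYYYYYYY

Each string has the form G^{3n} J^{2n+3} Y^{3n-1} (n = 1, 2, …).
For the next term, n = 5, so the run lengths are 15, 13, 14.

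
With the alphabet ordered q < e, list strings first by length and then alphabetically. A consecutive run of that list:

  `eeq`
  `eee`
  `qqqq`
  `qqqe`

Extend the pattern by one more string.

Find the rightmost character of qqqe below e, bump it to the next letter, and reset everything to its right to q.

qqeq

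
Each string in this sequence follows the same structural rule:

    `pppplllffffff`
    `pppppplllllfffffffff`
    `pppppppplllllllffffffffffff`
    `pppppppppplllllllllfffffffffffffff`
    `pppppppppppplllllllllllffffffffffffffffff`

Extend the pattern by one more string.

Term n consists of 2n p's, followed by 2n-1 l's, followed by 3n f's, where the shown terms are n = 2, 3, 4, 5, 6.
At n = 7 the blocks have lengths 14, 13, 21.

pppppppppppppplllllllllllllfffffffffffffffffffff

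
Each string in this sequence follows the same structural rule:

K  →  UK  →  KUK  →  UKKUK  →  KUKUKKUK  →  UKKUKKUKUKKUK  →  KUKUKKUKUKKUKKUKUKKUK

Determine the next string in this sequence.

UKKUKKUKUKKUKKUKUKKUKUKKUKKUKUKKUK

This is a Fibonacci-style word recurrence s(k) = s(k−2)·s(k−1): e.g. K·UK = KUK.
Continuing: UKKUKKUKUKKUK · KUKUKKUKUKKUKKUKUKKUK gives term 8.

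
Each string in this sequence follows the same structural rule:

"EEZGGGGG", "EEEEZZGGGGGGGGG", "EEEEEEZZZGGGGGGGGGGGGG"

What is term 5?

The n-th term is 2n E's then n Z's then 4n+1 G's (n = 1, 2, …).
For term 5, n = 5, so the run lengths are 10, 5, 21.

EEEEEEEEEEZZZZZGGGGGGGGGGGGGGGGGGGGG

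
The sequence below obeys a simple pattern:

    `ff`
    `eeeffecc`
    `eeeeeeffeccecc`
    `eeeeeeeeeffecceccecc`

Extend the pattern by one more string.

Each term wraps the previous one in eee on the left and ecc on the right.
So the next term is eee·eeeeeeeeeffecceccecc·ecc.

eeeeeeeeeeeeffeccecceccecc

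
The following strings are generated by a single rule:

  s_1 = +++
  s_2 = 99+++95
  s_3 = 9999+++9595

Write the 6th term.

Each term wraps the previous one in 99 on the left and 95 on the right.
From 9999+++9595, 3 further steps: 9999+++9595 → 999999+++959595 → 99999999+++95959595 → (answer).

9999999999+++9595959595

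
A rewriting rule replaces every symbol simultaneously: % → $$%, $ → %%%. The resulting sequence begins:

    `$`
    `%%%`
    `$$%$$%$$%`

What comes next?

Apply φ to $$%$$%$$% symbol by symbol: $→%%%, $→%%%, %→$$%, $→%%%, $→%%%, %→$$%, $→%%%, $→%%%, %→$$%; joined: %%% %%% $$% %%% %%% $$% %%% %%% $$%.

%%%%%%$$%%%%%%%$$%%%%%%%$$%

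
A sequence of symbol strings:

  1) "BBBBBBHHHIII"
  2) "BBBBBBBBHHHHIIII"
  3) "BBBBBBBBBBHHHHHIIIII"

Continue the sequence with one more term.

BBBBBBBBBBBBHHHHHHIIIIII

The n-th term is 2n B's then n H's then n I's, where the shown terms are n = 3, 4, 5.
At n = 6 the blocks have lengths 12, 6, 6.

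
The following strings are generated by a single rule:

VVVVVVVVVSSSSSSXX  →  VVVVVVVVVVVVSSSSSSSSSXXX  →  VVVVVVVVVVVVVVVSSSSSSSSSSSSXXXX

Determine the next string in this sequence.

VVVVVVVVVVVVVVVVVVSSSSSSSSSSSSSSSXXXXX

The n-th term is 3n+3 V's then 3n S's then n X's, where the shown terms are n = 2, 3, 4.
At n = 5 the blocks have lengths 18, 15, 5.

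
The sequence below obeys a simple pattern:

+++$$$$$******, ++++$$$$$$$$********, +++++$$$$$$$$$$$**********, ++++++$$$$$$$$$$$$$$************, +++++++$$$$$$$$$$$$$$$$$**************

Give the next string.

Term n consists of n+1 +'s, followed by 3n-1 $'s, followed by 2n+2 *'s, where the shown terms are n = 2, 3, 4, 5, 6.
For the next term, n = 7, so the run lengths are 8, 20, 16.

++++++++$$$$$$$$$$$$$$$$$$$$****************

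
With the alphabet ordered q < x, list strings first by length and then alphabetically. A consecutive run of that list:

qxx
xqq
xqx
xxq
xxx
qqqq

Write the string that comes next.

qqqx

The successor of qqqq increments the rightmost position that isn't already x and resets every position after it to q.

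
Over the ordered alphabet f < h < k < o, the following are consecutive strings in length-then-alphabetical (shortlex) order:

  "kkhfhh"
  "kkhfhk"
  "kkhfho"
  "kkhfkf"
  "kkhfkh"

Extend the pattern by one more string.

Treat kkhfkh as a base-4 numeral over the given alphabet and add one, carrying through any trailing o's.

kkhfkk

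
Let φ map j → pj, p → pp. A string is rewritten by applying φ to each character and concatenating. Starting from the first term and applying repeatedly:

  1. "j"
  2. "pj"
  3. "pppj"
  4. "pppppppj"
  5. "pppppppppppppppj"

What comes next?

φ(pppppppppppppppj) expands symbol-by-symbol to pp pp pp pp pp pp pp pp pp pp pp pp pp pp pp pj; joining the 16 pieces gives the next term.

pppppppppppppppppppppppppppppppj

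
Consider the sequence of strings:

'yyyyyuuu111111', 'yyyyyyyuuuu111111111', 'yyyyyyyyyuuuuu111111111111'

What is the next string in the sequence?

yyyyyyyyyyyuuuuuu111111111111111

Term n consists of 2n+1 y's, followed by n+1 u's, followed by 3n 1's, where the shown terms are n = 2, 3, 4.
For the next term, n = 5, so the run lengths are 11, 6, 15.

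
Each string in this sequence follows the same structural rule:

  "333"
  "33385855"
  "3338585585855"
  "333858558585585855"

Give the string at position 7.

333858558585585855858558585585855

Every step adds 85855 to the end: s(k+1) = s(k)·85855.
From 333858558585585855, 3 further steps: 333858558585585855 → 33385855858558585585855 → 3338585585855858558585585855 → (answer).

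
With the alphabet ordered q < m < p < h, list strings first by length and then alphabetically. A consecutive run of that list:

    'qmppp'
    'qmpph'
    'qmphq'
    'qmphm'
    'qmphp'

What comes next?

Treat qmphp as a base-4 numeral over the given alphabet and add one, carrying through any trailing h's.

qmphh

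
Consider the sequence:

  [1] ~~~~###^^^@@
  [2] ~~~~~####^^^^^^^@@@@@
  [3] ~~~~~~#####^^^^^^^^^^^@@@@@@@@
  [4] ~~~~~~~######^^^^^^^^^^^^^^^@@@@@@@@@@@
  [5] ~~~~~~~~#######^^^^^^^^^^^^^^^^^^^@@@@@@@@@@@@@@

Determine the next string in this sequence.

Reading off run lengths: ~ runs 4, 5, 6, 7, 8; # runs 3, 4, 5, 6, 7; ^ runs 3, 7, 11, 15, 19; @ runs 2, 5, 8, 11, 14 — each is linear in n (n = 1, 2, …).
For the next term, n = 6, so the run lengths are 9, 8, 23, 17.

~~~~~~~~~########^^^^^^^^^^^^^^^^^^^^^^^@@@@@@@@@@@@@@@@@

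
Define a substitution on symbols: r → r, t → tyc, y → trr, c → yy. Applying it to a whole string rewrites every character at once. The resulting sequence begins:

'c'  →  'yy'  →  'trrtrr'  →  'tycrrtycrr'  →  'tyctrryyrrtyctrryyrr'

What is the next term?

Applying the rule to each of the 20 symbols of tyctrryyrrtyctrryyrr gives the pieces tyc trr yy tyc r r trr trr r r tyc trr yy tyc r r trr trr r r, which concatenate to the answer.

tyctrryytycrrtrrtrrrrtyctrryytycrrtrrtrrrr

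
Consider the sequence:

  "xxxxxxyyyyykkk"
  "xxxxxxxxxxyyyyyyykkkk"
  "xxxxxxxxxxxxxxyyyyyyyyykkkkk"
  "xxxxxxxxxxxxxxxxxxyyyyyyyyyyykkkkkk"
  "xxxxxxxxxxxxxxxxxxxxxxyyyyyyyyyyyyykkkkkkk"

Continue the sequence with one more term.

The n-th term is 4n+2 x's then 2n+3 y's then n+2 k's (n = 1, 2, …).
For the next term, n = 6, so the run lengths are 26, 15, 8.

xxxxxxxxxxxxxxxxxxxxxxxxxxyyyyyyyyyyyyyyykkkkkkkk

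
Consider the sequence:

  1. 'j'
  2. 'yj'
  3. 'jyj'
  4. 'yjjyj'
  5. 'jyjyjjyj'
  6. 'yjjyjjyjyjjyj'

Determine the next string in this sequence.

This is a Fibonacci-style word recurrence s(k) = s(k−2)·s(k−1): e.g. j·yj = jyj.
The next term joins jyjyjjyj and yjjyjjyjyjjyj.

jyjyjjyjyjjyjjyjyjjyj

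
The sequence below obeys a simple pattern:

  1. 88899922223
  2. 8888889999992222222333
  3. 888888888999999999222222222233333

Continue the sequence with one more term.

Term n consists of 3n 8's, followed by 3n 9's, followed by 3n+1 2's, followed by 2n-1 3's (n = 1, 2, …).
For the next term, n = 4, so the run lengths are 12, 12, 13, 7.

88888888888899999999999922222222222223333333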